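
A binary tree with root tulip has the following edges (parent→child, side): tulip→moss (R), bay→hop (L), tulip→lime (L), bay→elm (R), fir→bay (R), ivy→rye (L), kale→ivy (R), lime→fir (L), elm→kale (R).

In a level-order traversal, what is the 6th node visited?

hop

Level-order visits nodes level by level from the root, left to right within each level.
Level 0: tulip
Level 1: lime, moss
Level 2: fir
Level 3: bay
Level 4: hop, elm
Level 5: kale
Level 6: ivy
Level 7: rye
Full level-order sequence: tulip, lime, moss, fir, bay, hop, elm, kale, ivy, rye.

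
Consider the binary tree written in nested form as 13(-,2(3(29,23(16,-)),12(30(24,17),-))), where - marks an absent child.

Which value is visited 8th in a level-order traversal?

16

Level-order visits nodes level by level from the root, left to right within each level.
Level 0: 13
Level 1: 2
Level 2: 3, 12
Level 3: 29, 23, 30
Level 4: 16, 24, 17
Full level-order sequence: 13, 2, 3, 12, 29, 23, 30, 16, 24, 17.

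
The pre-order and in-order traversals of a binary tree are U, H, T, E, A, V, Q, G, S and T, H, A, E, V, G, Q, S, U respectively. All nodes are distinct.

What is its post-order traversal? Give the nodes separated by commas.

The first element of pre-order is the root; it splits in-order into left and right subtrees.
Root U: left subtree has 8 nodes {T, H, A, E, V, G, Q, S}, right has 0 { }.
  Root H: left subtree has 1 node {T}, right has 6 {A, E, V, G, Q, S}.
    Root E: left subtree has 1 node {A}, right has 4 {V, G, Q, S}.
      Root V: left subtree has 0 nodes { }, right has 3 {G, Q, S}.
        Root Q: left subtree has 1 node {G}, right has 1 {S}.

T, A, G, S, Q, V, E, H, U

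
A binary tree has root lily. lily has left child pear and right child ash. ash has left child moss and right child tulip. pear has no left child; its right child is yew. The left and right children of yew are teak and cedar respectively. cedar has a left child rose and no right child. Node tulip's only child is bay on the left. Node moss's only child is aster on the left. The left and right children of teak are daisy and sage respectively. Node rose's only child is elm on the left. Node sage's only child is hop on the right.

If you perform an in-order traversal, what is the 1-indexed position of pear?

1

In-order visits the left subtree, then the node, then the right subtree.
At lily: go left to pear.
  At pear: no left child.
  Visit pear.
  At pear: go right to yew.
    At yew: go left to teak.
      At teak: go left to daisy.
        daisy is a leaf — visit daisy.
      Visit teak.
      At teak: go right to sage.
        At sage: no left child.
        Visit sage.
        At sage: go right to hop.
          hop is a leaf — visit hop.
    Visit yew.
    At yew: go right to cedar.
      At cedar: go left to rose.
        At rose: go left to elm.
          elm is a leaf — visit elm.
        Visit rose.
        At rose: no right child.
      Visit cedar.
      At cedar: no right child.
Visit lily.
At lily: go right to ash.
  At ash: go left to moss.
    At moss: go left to aster.
      aster is a leaf — visit aster.
    Visit moss.
    At moss: no right child.
  Visit ash.
  At ash: go right to tulip.
    At tulip: go left to bay.
      bay is a leaf — visit bay.
    Visit tulip.
    At tulip: no right child.
Full in-order sequence: pear, daisy, teak, sage, hop, yew, elm, rose, cedar, lily, aster, moss, ash, bay, tulip.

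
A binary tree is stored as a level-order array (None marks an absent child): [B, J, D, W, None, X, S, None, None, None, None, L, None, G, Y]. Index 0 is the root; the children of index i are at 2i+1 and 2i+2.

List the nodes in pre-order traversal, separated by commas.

B, J, W, D, X, L, S, G, Y

Pre-order visits the node, then its left subtree, then its right subtree.
Visit B.
At B: go left to J.
  Visit J.
  At J: go left to W.
    W is a leaf — visit W.
  At J: no right child.
At B: go right to D.
  Visit D.
  At D: go left to X.
    Visit X.
    At X: go left to L.
      L is a leaf — visit L.
    At X: no right child.
  At D: go right to S.
    Visit S.
    At S: go left to G.
      G is a leaf — visit G.
    At S: go right to Y.
      Y is a leaf — visit Y.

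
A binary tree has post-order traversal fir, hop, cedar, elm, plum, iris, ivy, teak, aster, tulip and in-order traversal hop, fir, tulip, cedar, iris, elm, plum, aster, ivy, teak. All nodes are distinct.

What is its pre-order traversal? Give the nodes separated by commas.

tulip, hop, fir, aster, iris, cedar, plum, elm, teak, ivy

The last element of post-order is the root; it splits in-order into left and right subtrees.
Root tulip: left subtree has 2 nodes {hop, fir}, right has 7 {cedar, iris, elm, plum, aster, ivy, teak}.
  Root hop: left subtree has 0 nodes { }, right has 1 {fir}.
  Root aster: left subtree has 4 nodes {cedar, iris, elm, plum}, right has 2 {ivy, teak}.
    Root iris: left subtree has 1 node {cedar}, right has 2 {elm, plum}.
      Root plum: left subtree has 1 node {elm}, right has 0 { }.
    Root teak: left subtree has 1 node {ivy}, right has 0 { }.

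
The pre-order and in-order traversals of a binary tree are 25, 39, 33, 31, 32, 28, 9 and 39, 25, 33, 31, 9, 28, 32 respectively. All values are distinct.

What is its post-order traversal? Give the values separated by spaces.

39 9 28 32 31 33 25

The first element of pre-order is the root; it splits in-order into left and right subtrees.
Root 25: left subtree has 1 node {39}, right has 5 {33, 31, 9, 28, 32}.
  Root 33: left subtree has 0 nodes { }, right has 4 {31, 9, 28, 32}.
    Root 31: left subtree has 0 nodes { }, right has 3 {9, 28, 32}.
      Root 32: left subtree has 2 nodes {9, 28}, right has 0 { }.
        Root 28: left subtree has 1 node {9}, right has 0 { }.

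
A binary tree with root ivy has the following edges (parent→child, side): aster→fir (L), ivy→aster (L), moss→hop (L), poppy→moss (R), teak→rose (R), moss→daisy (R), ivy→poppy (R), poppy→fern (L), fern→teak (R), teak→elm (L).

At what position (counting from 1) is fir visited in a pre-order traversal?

Pre-order visits the node, then its left subtree, then its right subtree.
Visit ivy.
At ivy: go left to aster.
  Visit aster.
  At aster: go left to fir.
    fir is a leaf — visit fir.
  At aster: no right child.
At ivy: go right to poppy.
  Visit poppy.
  At poppy: go left to fern.
    Visit fern.
    At fern: no left child.
    At fern: go right to teak.
      Visit teak.
      At teak: go left to elm.
        elm is a leaf — visit elm.
      At teak: go right to rose.
        rose is a leaf — visit rose.
  At poppy: go right to moss.
    Visit moss.
    At moss: go left to hop.
      hop is a leaf — visit hop.
    At moss: go right to daisy.
      daisy is a leaf — visit daisy.
Full pre-order sequence: ivy, aster, fir, poppy, fern, teak, elm, rose, moss, hop, daisy.

3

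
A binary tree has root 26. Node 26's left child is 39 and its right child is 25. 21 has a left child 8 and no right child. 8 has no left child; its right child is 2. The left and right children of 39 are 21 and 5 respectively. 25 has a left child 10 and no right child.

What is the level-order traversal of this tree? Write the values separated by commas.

26, 39, 25, 21, 5, 10, 8, 2

Level-order visits nodes level by level from the root, left to right within each level.
Level 0: 26
Level 1: 39, 25
Level 2: 21, 5, 10
Level 3: 8
Level 4: 2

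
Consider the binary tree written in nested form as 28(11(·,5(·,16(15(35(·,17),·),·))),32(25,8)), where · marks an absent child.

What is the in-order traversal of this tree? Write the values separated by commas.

In-order visits the left subtree, then the node, then the right subtree.
At 28: go left to 11.
  At 11: no left child.
  Visit 11.
  At 11: go right to 5.
    At 5: no left child.
    Visit 5.
    At 5: go right to 16.
      At 16: go left to 15.
        At 15: go left to 35.
          At 35: no left child.
          Visit 35.
          At 35: go right to 17.
            17 is a leaf — visit 17.
        Visit 15.
        At 15: no right child.
      Visit 16.
      At 16: no right child.
Visit 28.
At 28: go right to 32.
  At 32: go left to 25.
    25 is a leaf — visit 25.
  Visit 32.
  At 32: go right to 8.
    8 is a leaf — visit 8.

11, 5, 35, 17, 15, 16, 28, 25, 32, 8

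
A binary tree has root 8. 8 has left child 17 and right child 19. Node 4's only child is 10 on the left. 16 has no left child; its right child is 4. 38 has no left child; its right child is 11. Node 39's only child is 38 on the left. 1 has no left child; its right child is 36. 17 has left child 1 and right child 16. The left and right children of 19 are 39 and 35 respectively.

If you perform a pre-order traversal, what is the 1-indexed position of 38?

10

Pre-order visits the node, then its left subtree, then its right subtree.
Visit 8.
At 8: go left to 17.
  Visit 17.
  At 17: go left to 1.
    Visit 1.
    At 1: no left child.
    At 1: go right to 36.
      36 is a leaf — visit 36.
  At 17: go right to 16.
    Visit 16.
    At 16: no left child.
    At 16: go right to 4.
      Visit 4.
      At 4: go left to 10.
        10 is a leaf — visit 10.
      At 4: no right child.
At 8: go right to 19.
  Visit 19.
  At 19: go left to 39.
    Visit 39.
    At 39: go left to 38.
      Visit 38.
      At 38: no left child.
      At 38: go right to 11.
        11 is a leaf — visit 11.
    At 39: no right child.
  At 19: go right to 35.
    35 is a leaf — visit 35.
Full pre-order sequence: 8, 17, 1, 36, 16, 4, 10, 19, 39, 38, 11, 35.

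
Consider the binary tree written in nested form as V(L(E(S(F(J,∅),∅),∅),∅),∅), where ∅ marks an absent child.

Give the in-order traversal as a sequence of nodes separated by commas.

J, F, S, E, L, V

In-order visits the left subtree, then the node, then the right subtree.
At V: go left to L.
  At L: go left to E.
    At E: go left to S.
      At S: go left to F.
        At F: go left to J.
          J is a leaf — visit J.
        Visit F.
        At F: no right child.
      Visit S.
      At S: no right child.
    Visit E.
    At E: no right child.
  Visit L.
  At L: no right child.
Visit V.
At V: no right child.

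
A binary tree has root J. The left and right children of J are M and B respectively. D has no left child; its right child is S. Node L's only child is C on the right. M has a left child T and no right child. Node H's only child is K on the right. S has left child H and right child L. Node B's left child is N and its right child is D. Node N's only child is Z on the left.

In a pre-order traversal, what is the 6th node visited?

Pre-order visits the node, then its left subtree, then its right subtree.
Visit J.
At J: go left to M.
  Visit M.
  At M: go left to T.
    T is a leaf — visit T.
  At M: no right child.
At J: go right to B.
  Visit B.
  At B: go left to N.
    Visit N.
    At N: go left to Z.
      Z is a leaf — visit Z.
    At N: no right child.
  At B: go right to D.
    Visit D.
    At D: no left child.
    At D: go right to S.
      Visit S.
      At S: go left to H.
        Visit H.
        At H: no left child.
        At H: go right to K.
          K is a leaf — visit K.
      At S: go right to L.
        Visit L.
        At L: no left child.
        At L: go right to C.
          C is a leaf — visit C.
Full pre-order sequence: J, M, T, B, N, Z, D, S, H, K, L, C.

Z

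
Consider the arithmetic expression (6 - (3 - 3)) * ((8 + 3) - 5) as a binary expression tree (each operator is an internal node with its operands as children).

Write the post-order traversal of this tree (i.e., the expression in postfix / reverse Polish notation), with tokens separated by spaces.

6 3 3 - - 8 3 + 5 - *

Post-order on an expression tree gives postfix notation: for each operator, emit left operand, right operand, then the operator.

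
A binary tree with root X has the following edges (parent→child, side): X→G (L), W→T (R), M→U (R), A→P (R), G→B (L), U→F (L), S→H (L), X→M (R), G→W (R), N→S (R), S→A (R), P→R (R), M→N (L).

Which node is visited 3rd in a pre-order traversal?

B

Pre-order visits the node, then its left subtree, then its right subtree.
Visit X.
At X: go left to G.
  Visit G.
  At G: go left to B.
    B is a leaf — visit B.
  At G: go right to W.
    Visit W.
    At W: no left child.
    At W: go right to T.
      T is a leaf — visit T.
At X: go right to M.
  Visit M.
  At M: go left to N.
    Visit N.
    At N: no left child.
    At N: go right to S.
      Visit S.
      At S: go left to H.
        H is a leaf — visit H.
      At S: go right to A.
        Visit A.
        At A: no left child.
        At A: go right to P.
          Visit P.
          At P: no left child.
          At P: go right to R.
            R is a leaf — visit R.
  At M: go right to U.
    Visit U.
    At U: go left to F.
      F is a leaf — visit F.
    At U: no right child.
Full pre-order sequence: X, G, B, W, T, M, N, S, H, A, P, R, U, F.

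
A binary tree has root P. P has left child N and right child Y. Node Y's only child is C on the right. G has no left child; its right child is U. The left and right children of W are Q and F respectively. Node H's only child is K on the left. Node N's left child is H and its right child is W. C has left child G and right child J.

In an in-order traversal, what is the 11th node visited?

In-order visits the left subtree, then the node, then the right subtree.
At P: go left to N.
  At N: go left to H.
    At H: go left to K.
      K is a leaf — visit K.
    Visit H.
    At H: no right child.
  Visit N.
  At N: go right to W.
    At W: go left to Q.
      Q is a leaf — visit Q.
    Visit W.
    At W: go right to F.
      F is a leaf — visit F.
Visit P.
At P: go right to Y.
  At Y: no left child.
  Visit Y.
  At Y: go right to C.
    At C: go left to G.
      At G: no left child.
      Visit G.
      At G: go right to U.
        U is a leaf — visit U.
    Visit C.
    At C: go right to J.
      J is a leaf — visit J.
Full in-order sequence: K, H, N, Q, W, F, P, Y, G, U, C, J.

C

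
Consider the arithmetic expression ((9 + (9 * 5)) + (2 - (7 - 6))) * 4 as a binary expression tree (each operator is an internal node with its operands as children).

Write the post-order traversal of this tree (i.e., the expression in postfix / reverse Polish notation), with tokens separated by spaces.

9 9 5 * + 2 7 6 - - + 4 *

Post-order on an expression tree gives postfix notation: for each operator, emit left operand, right operand, then the operator.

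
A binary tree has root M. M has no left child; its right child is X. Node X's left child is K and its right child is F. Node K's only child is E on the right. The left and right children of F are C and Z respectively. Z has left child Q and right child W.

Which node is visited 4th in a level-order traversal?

F

Level-order visits nodes level by level from the root, left to right within each level.
Level 0: M
Level 1: X
Level 2: K, F
Level 3: E, C, Z
Level 4: Q, W
Full level-order sequence: M, X, K, F, E, C, Z, Q, W.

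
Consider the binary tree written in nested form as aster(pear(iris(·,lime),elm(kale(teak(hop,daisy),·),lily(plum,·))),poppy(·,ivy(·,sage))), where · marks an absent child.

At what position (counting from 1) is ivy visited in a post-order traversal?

12

Post-order visits the left subtree, then the right subtree, then the node.
At aster: go left to pear.
  At pear: go left to iris.
    At iris: no left child.
    At iris: go right to lime.
      lime is a leaf — visit lime.
    Visit iris.
  At pear: go right to elm.
    At elm: go left to kale.
      At kale: go left to teak.
        At teak: go left to hop.
          hop is a leaf — visit hop.
        At teak: go right to daisy.
          daisy is a leaf — visit daisy.
        Visit teak.
      At kale: no right child.
      Visit kale.
    At elm: go right to lily.
      At lily: go left to plum.
        plum is a leaf — visit plum.
      At lily: no right child.
      Visit lily.
    Visit elm.
  Visit pear.
At aster: go right to poppy.
  At poppy: no left child.
  At poppy: go right to ivy.
    At ivy: no left child.
    At ivy: go right to sage.
      sage is a leaf — visit sage.
    Visit ivy.
  Visit poppy.
Visit aster.
Full post-order sequence: lime, iris, hop, daisy, teak, kale, plum, lily, elm, pear, sage, ivy, poppy, aster.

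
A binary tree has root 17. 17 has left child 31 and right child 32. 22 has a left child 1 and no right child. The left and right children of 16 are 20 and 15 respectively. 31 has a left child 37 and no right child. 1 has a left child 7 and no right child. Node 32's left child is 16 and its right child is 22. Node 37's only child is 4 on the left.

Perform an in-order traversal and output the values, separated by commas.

In-order visits the left subtree, then the node, then the right subtree.
At 17: go left to 31.
  At 31: go left to 37.
    At 37: go left to 4.
      4 is a leaf — visit 4.
    Visit 37.
    At 37: no right child.
  Visit 31.
  At 31: no right child.
Visit 17.
At 17: go right to 32.
  At 32: go left to 16.
    At 16: go left to 20.
      20 is a leaf — visit 20.
    Visit 16.
    At 16: go right to 15.
      15 is a leaf — visit 15.
  Visit 32.
  At 32: go right to 22.
    At 22: go left to 1.
      At 1: go left to 7.
        7 is a leaf — visit 7.
      Visit 1.
      At 1: no right child.
    Visit 22.
    At 22: no right child.

4, 37, 31, 17, 20, 16, 15, 32, 7, 1, 22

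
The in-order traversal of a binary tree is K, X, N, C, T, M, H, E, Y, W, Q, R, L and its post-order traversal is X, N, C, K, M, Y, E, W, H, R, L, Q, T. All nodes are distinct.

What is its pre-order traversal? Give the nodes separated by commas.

The last element of post-order is the root; it splits in-order into left and right subtrees.
Root T: left subtree has 4 nodes {K, X, N, C}, right has 8 {M, H, E, Y, W, Q, R, L}.
  Root K: left subtree has 0 nodes { }, right has 3 {X, N, C}.
    Root C: left subtree has 2 nodes {X, N}, right has 0 { }.
      Root N: left subtree has 1 node {X}, right has 0 { }.
  Root Q: left subtree has 5 nodes {M, H, E, Y, W}, right has 2 {R, L}.
    Root H: left subtree has 1 node {M}, right has 3 {E, Y, W}.
      Root W: left subtree has 2 nodes {E, Y}, right has 0 { }.
        Root E: left subtree has 0 nodes { }, right has 1 {Y}.
    Root L: left subtree has 1 node {R}, right has 0 { }.

T, K, C, N, X, Q, H, M, W, E, Y, L, R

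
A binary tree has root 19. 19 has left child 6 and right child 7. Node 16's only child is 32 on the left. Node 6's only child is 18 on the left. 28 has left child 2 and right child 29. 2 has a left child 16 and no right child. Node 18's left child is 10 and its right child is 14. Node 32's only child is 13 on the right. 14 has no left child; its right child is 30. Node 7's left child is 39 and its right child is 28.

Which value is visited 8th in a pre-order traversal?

Pre-order visits the node, then its left subtree, then its right subtree.
Visit 19.
At 19: go left to 6.
  Visit 6.
  At 6: go left to 18.
    Visit 18.
    At 18: go left to 10.
      10 is a leaf — visit 10.
    At 18: go right to 14.
      Visit 14.
      At 14: no left child.
      At 14: go right to 30.
        30 is a leaf — visit 30.
  At 6: no right child.
At 19: go right to 7.
  Visit 7.
  At 7: go left to 39.
    39 is a leaf — visit 39.
  At 7: go right to 28.
    Visit 28.
    At 28: go left to 2.
      Visit 2.
      At 2: go left to 16.
        Visit 16.
        At 16: go left to 32.
          Visit 32.
          At 32: no left child.
          At 32: go right to 13.
            13 is a leaf — visit 13.
        At 16: no right child.
      At 2: no right child.
    At 28: go right to 29.
      29 is a leaf — visit 29.
Full pre-order sequence: 19, 6, 18, 10, 14, 30, 7, 39, 28, 2, 16, 32, 13, 29.

39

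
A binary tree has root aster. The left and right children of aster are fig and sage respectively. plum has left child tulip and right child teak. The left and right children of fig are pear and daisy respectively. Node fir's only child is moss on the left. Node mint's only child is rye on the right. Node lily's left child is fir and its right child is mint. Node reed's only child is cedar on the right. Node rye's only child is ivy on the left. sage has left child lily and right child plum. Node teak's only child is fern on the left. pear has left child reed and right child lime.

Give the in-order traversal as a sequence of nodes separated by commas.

In-order visits the left subtree, then the node, then the right subtree.
At aster: go left to fig.
  At fig: go left to pear.
    At pear: go left to reed.
      At reed: no left child.
      Visit reed.
      At reed: go right to cedar.
        cedar is a leaf — visit cedar.
    Visit pear.
    At pear: go right to lime.
      lime is a leaf — visit lime.
  Visit fig.
  At fig: go right to daisy.
    daisy is a leaf — visit daisy.
Visit aster.
At aster: go right to sage.
  At sage: go left to lily.
    At lily: go left to fir.
      At fir: go left to moss.
        moss is a leaf — visit moss.
      Visit fir.
      At fir: no right child.
    Visit lily.
    At lily: go right to mint.
      At mint: no left child.
      Visit mint.
      At mint: go right to rye.
        At rye: go left to ivy.
          ivy is a leaf — visit ivy.
        Visit rye.
        At rye: no right child.
  Visit sage.
  At sage: go right to plum.
    At plum: go left to tulip.
      tulip is a leaf — visit tulip.
    Visit plum.
    At plum: go right to teak.
      At teak: go left to fern.
        fern is a leaf — visit fern.
      Visit teak.
      At teak: no right child.

reed, cedar, pear, lime, fig, daisy, aster, moss, fir, lily, mint, ivy, rye, sage, tulip, plum, fern, teak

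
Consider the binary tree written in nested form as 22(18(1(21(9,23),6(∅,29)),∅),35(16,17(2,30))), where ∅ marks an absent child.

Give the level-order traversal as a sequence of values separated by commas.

22, 18, 35, 1, 16, 17, 21, 6, 2, 30, 9, 23, 29

Level-order visits nodes level by level from the root, left to right within each level.
Level 0: 22
Level 1: 18, 35
Level 2: 1, 16, 17
Level 3: 21, 6, 2, 30
Level 4: 9, 23, 29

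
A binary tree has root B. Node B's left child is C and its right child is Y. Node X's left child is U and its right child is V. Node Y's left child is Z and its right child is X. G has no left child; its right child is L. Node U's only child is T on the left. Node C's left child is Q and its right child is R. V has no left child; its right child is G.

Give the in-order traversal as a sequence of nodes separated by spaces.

Q C R B Z Y T U X V G L

In-order visits the left subtree, then the node, then the right subtree.
At B: go left to C.
  At C: go left to Q.
    Q is a leaf — visit Q.
  Visit C.
  At C: go right to R.
    R is a leaf — visit R.
Visit B.
At B: go right to Y.
  At Y: go left to Z.
    Z is a leaf — visit Z.
  Visit Y.
  At Y: go right to X.
    At X: go left to U.
      At U: go left to T.
        T is a leaf — visit T.
      Visit U.
      At U: no right child.
    Visit X.
    At X: go right to V.
      At V: no left child.
      Visit V.
      At V: go right to G.
        At G: no left child.
        Visit G.
        At G: go right to L.
          L is a leaf — visit L.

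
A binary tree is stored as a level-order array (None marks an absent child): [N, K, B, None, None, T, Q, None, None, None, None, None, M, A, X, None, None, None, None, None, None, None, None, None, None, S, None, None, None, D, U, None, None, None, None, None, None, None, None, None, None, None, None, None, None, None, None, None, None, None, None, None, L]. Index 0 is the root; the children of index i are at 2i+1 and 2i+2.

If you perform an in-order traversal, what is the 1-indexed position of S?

In-order visits the left subtree, then the node, then the right subtree.
At N: go left to K.
  K is a leaf — visit K.
Visit N.
At N: go right to B.
  At B: go left to T.
    At T: no left child.
    Visit T.
    At T: go right to M.
      At M: go left to S.
        At S: no left child.
        Visit S.
        At S: go right to L.
          L is a leaf — visit L.
      Visit M.
      At M: no right child.
  Visit B.
  At B: go right to Q.
    At Q: go left to A.
      A is a leaf — visit A.
    Visit Q.
    At Q: go right to X.
      At X: go left to D.
        D is a leaf — visit D.
      Visit X.
      At X: go right to U.
        U is a leaf — visit U.
Full in-order sequence: K, N, T, S, L, M, B, A, Q, D, X, U.

4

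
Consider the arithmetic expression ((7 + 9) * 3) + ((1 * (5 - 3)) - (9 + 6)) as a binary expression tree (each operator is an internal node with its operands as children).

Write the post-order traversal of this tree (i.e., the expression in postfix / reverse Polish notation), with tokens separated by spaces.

7 9 + 3 * 1 5 3 - * 9 6 + - +

Post-order on an expression tree gives postfix notation: for each operator, emit left operand, right operand, then the operator.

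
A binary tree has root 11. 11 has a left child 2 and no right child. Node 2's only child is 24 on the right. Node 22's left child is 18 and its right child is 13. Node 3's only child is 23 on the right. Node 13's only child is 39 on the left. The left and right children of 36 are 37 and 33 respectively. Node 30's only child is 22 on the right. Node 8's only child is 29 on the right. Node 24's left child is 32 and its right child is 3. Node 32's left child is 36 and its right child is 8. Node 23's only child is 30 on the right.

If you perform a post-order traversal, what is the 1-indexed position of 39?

Post-order visits the left subtree, then the right subtree, then the node.
At 11: go left to 2.
  At 2: no left child.
  At 2: go right to 24.
    At 24: go left to 32.
      At 32: go left to 36.
        At 36: go left to 37.
          37 is a leaf — visit 37.
        At 36: go right to 33.
          33 is a leaf — visit 33.
        Visit 36.
      At 32: go right to 8.
        At 8: no left child.
        At 8: go right to 29.
          29 is a leaf — visit 29.
        Visit 8.
      Visit 32.
    At 24: go right to 3.
      At 3: no left child.
      At 3: go right to 23.
        At 23: no left child.
        At 23: go right to 30.
          At 30: no left child.
          At 30: go right to 22.
            At 22: go left to 18.
              18 is a leaf — visit 18.
            At 22: go right to 13.
              At 13: go left to 39.
                39 is a leaf — visit 39.
              At 13: no right child.
              Visit 13.
            Visit 22.
          Visit 30.
        Visit 23.
      Visit 3.
    Visit 24.
  Visit 2.
At 11: no right child.
Visit 11.
Full post-order sequence: 37, 33, 36, 29, 8, 32, 18, 39, 13, 22, 30, 23, 3, 24, 2, 11.

8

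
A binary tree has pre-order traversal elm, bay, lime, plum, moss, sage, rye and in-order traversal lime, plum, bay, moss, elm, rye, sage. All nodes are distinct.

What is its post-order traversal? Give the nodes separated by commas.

plum, lime, moss, bay, rye, sage, elm

The first element of pre-order is the root; it splits in-order into left and right subtrees.
Root elm: left subtree has 4 nodes {lime, plum, bay, moss}, right has 2 {rye, sage}.
  Root bay: left subtree has 2 nodes {lime, plum}, right has 1 {moss}.
    Root lime: left subtree has 0 nodes { }, right has 1 {plum}.
  Root sage: left subtree has 1 node {rye}, right has 0 { }.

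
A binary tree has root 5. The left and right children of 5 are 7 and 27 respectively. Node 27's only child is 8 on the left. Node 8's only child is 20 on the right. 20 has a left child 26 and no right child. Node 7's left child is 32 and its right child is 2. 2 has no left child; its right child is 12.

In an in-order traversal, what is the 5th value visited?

5

In-order visits the left subtree, then the node, then the right subtree.
At 5: go left to 7.
  At 7: go left to 32.
    32 is a leaf — visit 32.
  Visit 7.
  At 7: go right to 2.
    At 2: no left child.
    Visit 2.
    At 2: go right to 12.
      12 is a leaf — visit 12.
Visit 5.
At 5: go right to 27.
  At 27: go left to 8.
    At 8: no left child.
    Visit 8.
    At 8: go right to 20.
      At 20: go left to 26.
        26 is a leaf — visit 26.
      Visit 20.
      At 20: no right child.
  Visit 27.
  At 27: no right child.
Full in-order sequence: 32, 7, 2, 12, 5, 8, 26, 20, 27.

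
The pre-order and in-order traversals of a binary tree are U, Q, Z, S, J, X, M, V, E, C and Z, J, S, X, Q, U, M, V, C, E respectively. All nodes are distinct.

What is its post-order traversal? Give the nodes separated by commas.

The first element of pre-order is the root; it splits in-order into left and right subtrees.
Root U: left subtree has 5 nodes {Z, J, S, X, Q}, right has 4 {M, V, C, E}.
  Root Q: left subtree has 4 nodes {Z, J, S, X}, right has 0 { }.
    Root Z: left subtree has 0 nodes { }, right has 3 {J, S, X}.
      Root S: left subtree has 1 node {J}, right has 1 {X}.
  Root M: left subtree has 0 nodes { }, right has 3 {V, C, E}.
    Root V: left subtree has 0 nodes { }, right has 2 {C, E}.
      Root E: left subtree has 1 node {C}, right has 0 { }.

J, X, S, Z, Q, C, E, V, M, U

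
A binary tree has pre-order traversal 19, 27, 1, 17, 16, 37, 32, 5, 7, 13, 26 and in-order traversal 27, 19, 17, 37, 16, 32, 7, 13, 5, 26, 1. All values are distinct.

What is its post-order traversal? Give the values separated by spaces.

27 37 13 7 26 5 32 16 17 1 19

The first element of pre-order is the root; it splits in-order into left and right subtrees.
Root 19: left subtree has 1 node {27}, right has 9 {17, 37, 16, 32, 7, 13, 5, 26, 1}.
  Root 1: left subtree has 8 nodes {17, 37, 16, 32, 7, 13, 5, 26}, right has 0 { }.
    Root 17: left subtree has 0 nodes { }, right has 7 {37, 16, 32, 7, 13, 5, 26}.
      Root 16: left subtree has 1 node {37}, right has 5 {32, 7, 13, 5, 26}.
        Root 32: left subtree has 0 nodes { }, right has 4 {7, 13, 5, 26}.
          Root 5: left subtree has 2 nodes {7, 13}, right has 1 {26}.
            Root 7: left subtree has 0 nodes { }, right has 1 {13}.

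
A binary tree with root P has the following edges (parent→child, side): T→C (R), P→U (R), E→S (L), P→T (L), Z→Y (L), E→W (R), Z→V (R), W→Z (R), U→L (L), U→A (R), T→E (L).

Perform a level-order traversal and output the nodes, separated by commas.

Level-order visits nodes level by level from the root, left to right within each level.
Level 0: P
Level 1: T, U
Level 2: E, C, L, A
Level 3: S, W
Level 4: Z
Level 5: Y, V

P, T, U, E, C, L, A, S, W, Z, Y, V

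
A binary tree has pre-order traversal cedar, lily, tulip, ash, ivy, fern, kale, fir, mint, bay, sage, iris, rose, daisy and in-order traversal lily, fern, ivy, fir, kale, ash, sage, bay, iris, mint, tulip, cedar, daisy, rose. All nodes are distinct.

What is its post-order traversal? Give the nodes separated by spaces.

The first element of pre-order is the root; it splits in-order into left and right subtrees.
Root cedar: left subtree has 11 nodes {lily, fern, ivy, fir, kale, ash, sage, bay, iris, mint, tulip}, right has 2 {daisy, rose}.
  Root lily: left subtree has 0 nodes { }, right has 10 {fern, ivy, fir, kale, ash, sage, bay, iris, mint, tulip}.
    Root tulip: left subtree has 9 nodes {fern, ivy, fir, kale, ash, sage, bay, iris, mint}, right has 0 { }.
      Root ash: left subtree has 4 nodes {fern, ivy, fir, kale}, right has 4 {sage, bay, iris, mint}.
        Root ivy: left subtree has 1 node {fern}, right has 2 {fir, kale}.
          Root kale: left subtree has 1 node {fir}, right has 0 { }.
        Root mint: left subtree has 3 nodes {sage, bay, iris}, right has 0 { }.
          Root bay: left subtree has 1 node {sage}, right has 1 {iris}.
  Root rose: left subtree has 1 node {daisy}, right has 0 { }.

fern fir kale ivy sage iris bay mint ash tulip lily daisy rose cedar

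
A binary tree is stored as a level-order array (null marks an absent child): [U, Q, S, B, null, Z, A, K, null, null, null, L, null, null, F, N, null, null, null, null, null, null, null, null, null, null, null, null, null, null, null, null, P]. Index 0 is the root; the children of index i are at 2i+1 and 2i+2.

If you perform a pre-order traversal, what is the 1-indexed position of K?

Pre-order visits the node, then its left subtree, then its right subtree.
Visit U.
At U: go left to Q.
  Visit Q.
  At Q: go left to B.
    Visit B.
    At B: go left to K.
      Visit K.
      At K: go left to N.
        Visit N.
        At N: no left child.
        At N: go right to P.
          P is a leaf — visit P.
      At K: no right child.
    At B: no right child.
  At Q: no right child.
At U: go right to S.
  Visit S.
  At S: go left to Z.
    Visit Z.
    At Z: go left to L.
      L is a leaf — visit L.
    At Z: no right child.
  At S: go right to A.
    Visit A.
    At A: no left child.
    At A: go right to F.
      F is a leaf — visit F.
Full pre-order sequence: U, Q, B, K, N, P, S, Z, L, A, F.

4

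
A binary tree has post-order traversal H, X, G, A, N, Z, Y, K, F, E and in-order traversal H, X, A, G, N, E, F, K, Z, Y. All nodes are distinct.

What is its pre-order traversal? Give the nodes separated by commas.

E, N, A, X, H, G, F, K, Y, Z

The last element of post-order is the root; it splits in-order into left and right subtrees.
Root E: left subtree has 5 nodes {H, X, A, G, N}, right has 4 {F, K, Z, Y}.
  Root N: left subtree has 4 nodes {H, X, A, G}, right has 0 { }.
    Root A: left subtree has 2 nodes {H, X}, right has 1 {G}.
      Root X: left subtree has 1 node {H}, right has 0 { }.
  Root F: left subtree has 0 nodes { }, right has 3 {K, Z, Y}.
    Root K: left subtree has 0 nodes { }, right has 2 {Z, Y}.
      Root Y: left subtree has 1 node {Z}, right has 0 { }.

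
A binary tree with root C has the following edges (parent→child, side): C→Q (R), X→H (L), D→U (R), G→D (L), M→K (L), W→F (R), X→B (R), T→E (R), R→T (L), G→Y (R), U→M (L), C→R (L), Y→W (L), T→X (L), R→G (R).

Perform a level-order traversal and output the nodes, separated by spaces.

Level-order visits nodes level by level from the root, left to right within each level.
Level 0: C
Level 1: R, Q
Level 2: T, G
Level 3: X, E, D, Y
Level 4: H, B, U, W
Level 5: M, F
Level 6: K

C R Q T G X E D Y H B U W M F K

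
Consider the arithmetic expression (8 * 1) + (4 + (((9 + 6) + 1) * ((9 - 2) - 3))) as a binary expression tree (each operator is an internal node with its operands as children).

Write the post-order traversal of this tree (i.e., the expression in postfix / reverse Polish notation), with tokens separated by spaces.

Post-order on an expression tree gives postfix notation: for each operator, emit left operand, right operand, then the operator.

8 1 * 4 9 6 + 1 + 9 2 - 3 - * + +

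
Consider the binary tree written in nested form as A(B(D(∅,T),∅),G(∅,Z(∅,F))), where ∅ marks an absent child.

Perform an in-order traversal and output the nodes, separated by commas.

In-order visits the left subtree, then the node, then the right subtree.
At A: go left to B.
  At B: go left to D.
    At D: no left child.
    Visit D.
    At D: go right to T.
      T is a leaf — visit T.
  Visit B.
  At B: no right child.
Visit A.
At A: go right to G.
  At G: no left child.
  Visit G.
  At G: go right to Z.
    At Z: no left child.
    Visit Z.
    At Z: go right to F.
      F is a leaf — visit F.

D, T, B, A, G, Z, F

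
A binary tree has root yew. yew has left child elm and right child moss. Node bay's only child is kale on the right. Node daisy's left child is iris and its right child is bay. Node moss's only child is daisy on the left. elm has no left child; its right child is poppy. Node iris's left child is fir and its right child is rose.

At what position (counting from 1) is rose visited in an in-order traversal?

6

In-order visits the left subtree, then the node, then the right subtree.
At yew: go left to elm.
  At elm: no left child.
  Visit elm.
  At elm: go right to poppy.
    poppy is a leaf — visit poppy.
Visit yew.
At yew: go right to moss.
  At moss: go left to daisy.
    At daisy: go left to iris.
      At iris: go left to fir.
        fir is a leaf — visit fir.
      Visit iris.
      At iris: go right to rose.
        rose is a leaf — visit rose.
    Visit daisy.
    At daisy: go right to bay.
      At bay: no left child.
      Visit bay.
      At bay: go right to kale.
        kale is a leaf — visit kale.
  Visit moss.
  At moss: no right child.
Full in-order sequence: elm, poppy, yew, fir, iris, rose, daisy, bay, kale, moss.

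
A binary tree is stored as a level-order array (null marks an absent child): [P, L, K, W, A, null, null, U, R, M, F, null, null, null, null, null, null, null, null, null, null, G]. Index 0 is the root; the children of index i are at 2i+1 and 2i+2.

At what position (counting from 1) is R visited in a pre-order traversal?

Pre-order visits the node, then its left subtree, then its right subtree.
Visit P.
At P: go left to L.
  Visit L.
  At L: go left to W.
    Visit W.
    At W: go left to U.
      U is a leaf — visit U.
    At W: go right to R.
      R is a leaf — visit R.
  At L: go right to A.
    Visit A.
    At A: go left to M.
      M is a leaf — visit M.
    At A: go right to F.
      Visit F.
      At F: go left to G.
        G is a leaf — visit G.
      At F: no right child.
At P: go right to K.
  K is a leaf — visit K.
Full pre-order sequence: P, L, W, U, R, A, M, F, G, K.

5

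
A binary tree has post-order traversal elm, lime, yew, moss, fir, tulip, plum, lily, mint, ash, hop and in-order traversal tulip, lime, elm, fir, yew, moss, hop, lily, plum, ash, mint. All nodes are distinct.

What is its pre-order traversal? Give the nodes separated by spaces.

hop tulip fir lime elm moss yew ash lily plum mint

The last element of post-order is the root; it splits in-order into left and right subtrees.
Root hop: left subtree has 6 nodes {tulip, lime, elm, fir, yew, moss}, right has 4 {lily, plum, ash, mint}.
  Root tulip: left subtree has 0 nodes { }, right has 5 {lime, elm, fir, yew, moss}.
    Root fir: left subtree has 2 nodes {lime, elm}, right has 2 {yew, moss}.
      Root lime: left subtree has 0 nodes { }, right has 1 {elm}.
      Root moss: left subtree has 1 node {yew}, right has 0 { }.
  Root ash: left subtree has 2 nodes {lily, plum}, right has 1 {mint}.
    Root lily: left subtree has 0 nodes { }, right has 1 {plum}.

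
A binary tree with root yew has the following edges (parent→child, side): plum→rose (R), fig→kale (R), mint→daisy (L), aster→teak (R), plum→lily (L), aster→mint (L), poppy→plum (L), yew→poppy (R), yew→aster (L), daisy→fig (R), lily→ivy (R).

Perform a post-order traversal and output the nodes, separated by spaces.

kale fig daisy mint teak aster ivy lily rose plum poppy yew

Post-order visits the left subtree, then the right subtree, then the node.
At yew: go left to aster.
  At aster: go left to mint.
    At mint: go left to daisy.
      At daisy: no left child.
      At daisy: go right to fig.
        At fig: no left child.
        At fig: go right to kale.
          kale is a leaf — visit kale.
        Visit fig.
      Visit daisy.
    At mint: no right child.
    Visit mint.
  At aster: go right to teak.
    teak is a leaf — visit teak.
  Visit aster.
At yew: go right to poppy.
  At poppy: go left to plum.
    At plum: go left to lily.
      At lily: no left child.
      At lily: go right to ivy.
        ivy is a leaf — visit ivy.
      Visit lily.
    At plum: go right to rose.
      rose is a leaf — visit rose.
    Visit plum.
  At poppy: no right child.
  Visit poppy.
Visit yew.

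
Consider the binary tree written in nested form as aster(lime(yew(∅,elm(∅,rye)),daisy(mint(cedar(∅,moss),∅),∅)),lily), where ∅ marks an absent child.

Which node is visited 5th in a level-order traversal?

daisy

Level-order visits nodes level by level from the root, left to right within each level.
Level 0: aster
Level 1: lime, lily
Level 2: yew, daisy
Level 3: elm, mint
Level 4: rye, cedar
Level 5: moss
Full level-order sequence: aster, lime, lily, yew, daisy, elm, mint, rye, cedar, moss.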